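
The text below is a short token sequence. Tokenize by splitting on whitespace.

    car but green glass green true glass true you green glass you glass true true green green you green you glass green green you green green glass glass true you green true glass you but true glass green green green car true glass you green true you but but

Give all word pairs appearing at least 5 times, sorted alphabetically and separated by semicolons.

green green; you green

Bigram counts meeting the condition (at least 5 times):
  green green: 5
  you green: 5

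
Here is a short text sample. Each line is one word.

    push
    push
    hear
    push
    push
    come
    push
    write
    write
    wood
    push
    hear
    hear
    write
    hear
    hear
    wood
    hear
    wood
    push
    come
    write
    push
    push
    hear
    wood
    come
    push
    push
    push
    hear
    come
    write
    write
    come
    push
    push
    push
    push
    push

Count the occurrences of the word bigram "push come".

Scanning the 39 overlapping bigram windows for "push come":
  position 5–6: push come
  position 20–21: push come

2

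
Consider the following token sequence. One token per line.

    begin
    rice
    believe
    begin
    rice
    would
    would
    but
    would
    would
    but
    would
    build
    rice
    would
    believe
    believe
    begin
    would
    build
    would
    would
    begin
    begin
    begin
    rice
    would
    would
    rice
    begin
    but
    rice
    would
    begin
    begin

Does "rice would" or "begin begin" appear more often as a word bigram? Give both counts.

"rice would" (4 vs 3)

"rice would": 4 occurrences
"begin begin": 3 occurrences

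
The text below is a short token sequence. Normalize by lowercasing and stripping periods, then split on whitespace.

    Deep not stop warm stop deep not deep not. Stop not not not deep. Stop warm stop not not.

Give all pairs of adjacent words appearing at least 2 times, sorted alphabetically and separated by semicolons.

deep not; not deep; not not; not stop; stop not; stop warm; warm stop

Bigram counts meeting the condition (at least 2 times):
  deep not: 3
  not deep: 2
  not not: 3
  not stop: 2
  stop not: 2
  stop warm: 2
  warm stop: 2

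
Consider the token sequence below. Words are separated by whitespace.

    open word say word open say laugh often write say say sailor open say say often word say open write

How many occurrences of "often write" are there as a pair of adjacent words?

1

Scanning the 19 overlapping bigram windows for "often write":
  position 8–9: often write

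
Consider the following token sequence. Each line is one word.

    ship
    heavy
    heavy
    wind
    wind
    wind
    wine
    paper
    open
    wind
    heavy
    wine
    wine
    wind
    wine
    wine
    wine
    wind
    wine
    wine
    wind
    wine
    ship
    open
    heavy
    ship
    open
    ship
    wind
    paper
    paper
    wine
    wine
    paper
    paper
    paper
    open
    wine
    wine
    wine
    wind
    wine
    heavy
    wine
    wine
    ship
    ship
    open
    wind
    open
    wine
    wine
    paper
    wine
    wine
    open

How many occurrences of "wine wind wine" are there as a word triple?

Scanning the 54 overlapping trigram windows for "wine wind wine":
  position 13–15: wine wind wine
  position 17–19: wine wind wine
  position 20–22: wine wind wine
  position 40–42: wine wind wine

4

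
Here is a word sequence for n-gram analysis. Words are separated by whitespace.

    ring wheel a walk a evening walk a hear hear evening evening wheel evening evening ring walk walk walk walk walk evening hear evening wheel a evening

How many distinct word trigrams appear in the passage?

23

27 tokens → 25 trigram windows in total.
Repeated trigrams (each contributes count−1 duplicates):
  walk walk walk: 3
2 duplicate windows → 25 − 2 = 23 distinct.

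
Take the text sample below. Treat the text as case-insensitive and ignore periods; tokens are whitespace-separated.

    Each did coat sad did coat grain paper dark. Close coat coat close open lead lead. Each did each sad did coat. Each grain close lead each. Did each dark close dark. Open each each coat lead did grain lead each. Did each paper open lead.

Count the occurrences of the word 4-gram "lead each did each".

3

Scanning the 43 overlapping 4-gram windows for "lead each did each":
  position 16–19: lead each did each
  position 26–29: lead each did each
  position 40–43: lead each did each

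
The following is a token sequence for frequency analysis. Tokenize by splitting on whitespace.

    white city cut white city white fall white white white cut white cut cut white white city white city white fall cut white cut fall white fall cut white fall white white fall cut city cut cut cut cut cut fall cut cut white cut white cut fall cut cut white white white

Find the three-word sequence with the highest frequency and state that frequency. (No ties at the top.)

Trigram frequencies (highest first):
  cut white cut: 4
  white city white: 3
  cut cut white: 3
  white fall cut: 3
  cut cut cut: 3
  city white fall: 2
  … (24 more, each ≤ 2)

"cut white cut", 4 times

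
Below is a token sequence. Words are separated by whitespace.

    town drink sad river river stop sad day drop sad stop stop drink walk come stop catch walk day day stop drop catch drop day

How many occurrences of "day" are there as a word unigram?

Scanning the 25 tokens for "day":
  position 8: day
  position 19: day
  position 20: day
  position 25: day

4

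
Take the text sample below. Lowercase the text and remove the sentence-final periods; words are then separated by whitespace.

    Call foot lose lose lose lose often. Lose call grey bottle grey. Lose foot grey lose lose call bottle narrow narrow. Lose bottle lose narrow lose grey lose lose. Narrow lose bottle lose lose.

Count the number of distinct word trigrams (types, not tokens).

27

34 tokens → 32 trigram windows in total.
Repeated trigrams (each contributes count−1 duplicates):
  grey lose lose: 2
  lose bottle lose: 2
  lose lose lose: 2
  lose narrow lose: 2
  narrow lose bottle: 2
5 duplicate windows → 32 − 5 = 27 distinct.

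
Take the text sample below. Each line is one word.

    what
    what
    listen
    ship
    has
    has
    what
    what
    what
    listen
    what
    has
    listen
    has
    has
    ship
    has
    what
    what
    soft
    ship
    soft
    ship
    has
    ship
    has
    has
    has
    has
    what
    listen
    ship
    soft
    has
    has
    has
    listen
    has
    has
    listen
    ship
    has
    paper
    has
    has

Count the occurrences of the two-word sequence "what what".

4

Scanning the 44 overlapping bigram windows for "what what":
  position 1–2: what what
  position 7–8: what what
  position 8–9: what what
  position 18–19: what what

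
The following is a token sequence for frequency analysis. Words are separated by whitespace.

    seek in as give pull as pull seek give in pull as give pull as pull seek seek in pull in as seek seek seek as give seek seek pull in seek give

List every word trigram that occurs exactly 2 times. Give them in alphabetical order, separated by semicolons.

Trigram counts meeting the condition (exactly 2 times):
  as give pull: 2
  as pull seek: 2
  give pull as: 2
  pull as pull: 2

as give pull; as pull seek; give pull as; pull as pull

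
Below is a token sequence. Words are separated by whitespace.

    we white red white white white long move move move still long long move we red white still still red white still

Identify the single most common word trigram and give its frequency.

Trigram frequencies (highest first):
  red white still: 2
  we white red: 1
  white red white: 1
  red white white: 1
  white white white: 1
  white white long: 1
  … (13 more, each ≤ 1)

"red white still", 2 times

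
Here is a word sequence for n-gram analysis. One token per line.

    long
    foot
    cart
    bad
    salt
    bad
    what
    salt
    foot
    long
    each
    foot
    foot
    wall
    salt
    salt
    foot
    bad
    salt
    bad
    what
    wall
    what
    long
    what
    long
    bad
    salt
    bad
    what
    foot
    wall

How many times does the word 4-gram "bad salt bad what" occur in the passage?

Scanning the 29 overlapping 4-gram windows for "bad salt bad what":
  position 4–7: bad salt bad what
  position 18–21: bad salt bad what
  position 27–30: bad salt bad what

3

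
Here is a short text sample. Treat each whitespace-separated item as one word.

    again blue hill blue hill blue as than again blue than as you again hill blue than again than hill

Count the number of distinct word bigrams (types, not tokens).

20 tokens → 19 bigram windows in total.
Repeated bigrams (each contributes count−1 duplicates):
  hill blue: 3
  again blue: 2
  blue hill: 2
  blue than: 2
  than again: 2
6 duplicate windows → 19 − 6 = 13 distinct.

13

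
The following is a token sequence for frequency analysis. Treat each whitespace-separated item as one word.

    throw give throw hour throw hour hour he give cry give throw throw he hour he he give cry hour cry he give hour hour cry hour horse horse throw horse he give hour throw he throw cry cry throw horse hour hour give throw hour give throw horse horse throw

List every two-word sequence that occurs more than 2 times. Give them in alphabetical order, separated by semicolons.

Bigram counts meeting the condition (more than 2 times):
  give throw: 4
  he give: 4
  hour hour: 3
  throw horse: 3
  throw hour: 3

give throw; he give; hour hour; throw horse; throw hour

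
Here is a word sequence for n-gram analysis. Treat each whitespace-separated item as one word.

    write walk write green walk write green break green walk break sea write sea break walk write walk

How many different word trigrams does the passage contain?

18 tokens → 16 trigram windows in total.
Repeated trigrams (each contributes count−1 duplicates):
  walk write green: 2
1 duplicate windows → 16 − 1 = 15 distinct.

15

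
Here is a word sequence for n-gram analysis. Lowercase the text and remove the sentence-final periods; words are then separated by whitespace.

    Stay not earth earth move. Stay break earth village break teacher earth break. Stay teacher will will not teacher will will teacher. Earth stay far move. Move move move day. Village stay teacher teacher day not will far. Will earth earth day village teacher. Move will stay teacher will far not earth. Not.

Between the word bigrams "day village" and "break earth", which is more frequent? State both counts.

"day village" (2 vs 1)

"day village": 2 occurrences
"break earth": 1 occurrence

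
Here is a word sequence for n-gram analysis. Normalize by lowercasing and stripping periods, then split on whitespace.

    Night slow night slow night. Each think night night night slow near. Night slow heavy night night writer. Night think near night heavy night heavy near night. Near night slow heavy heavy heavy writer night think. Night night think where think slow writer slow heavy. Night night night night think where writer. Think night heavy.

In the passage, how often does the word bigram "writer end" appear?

0

Scanning the 54 overlapping bigram windows for "writer end":
  (none found)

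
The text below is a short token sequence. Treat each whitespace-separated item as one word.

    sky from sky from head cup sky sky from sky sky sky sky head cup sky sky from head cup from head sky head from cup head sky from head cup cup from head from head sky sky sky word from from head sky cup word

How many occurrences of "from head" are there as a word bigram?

Scanning the 45 overlapping bigram windows for "from head":
  position 4–5: from head
  position 18–19: from head
  position 21–22: from head
  position 29–30: from head
  position 33–34: from head
  position 35–36: from head
  position 42–43: from head

7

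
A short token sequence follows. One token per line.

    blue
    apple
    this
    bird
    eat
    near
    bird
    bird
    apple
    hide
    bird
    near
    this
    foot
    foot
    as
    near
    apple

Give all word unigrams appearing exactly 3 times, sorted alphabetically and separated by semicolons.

apple; near

Unigram counts meeting the condition (exactly 3 times):
  apple: 3
  near: 3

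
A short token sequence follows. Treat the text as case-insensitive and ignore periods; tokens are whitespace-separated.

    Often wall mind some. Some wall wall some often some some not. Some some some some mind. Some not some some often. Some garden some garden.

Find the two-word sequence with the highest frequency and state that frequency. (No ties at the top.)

Bigram frequencies (highest first):
  some some: 6
  mind some: 2
  some often: 2
  often some: 2
  some not: 2
  not some: 2
  … (8 more, each ≤ 2)

"some some", 6 times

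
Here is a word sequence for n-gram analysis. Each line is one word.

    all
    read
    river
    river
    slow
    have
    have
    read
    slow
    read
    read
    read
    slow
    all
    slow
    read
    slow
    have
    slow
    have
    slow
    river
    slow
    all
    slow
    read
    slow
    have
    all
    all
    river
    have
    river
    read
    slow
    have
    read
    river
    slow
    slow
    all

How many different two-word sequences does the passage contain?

41 tokens → 40 bigram windows in total.
Repeated bigrams (each contributes count−1 duplicates):
  read slow: 5
  slow have: 5
  river slow: 3
  slow all: 3
  slow read: 3
  all slow: 2
  have read: 2
  have slow: 2
  … (2 more repeated)
19 duplicate windows → 40 − 19 = 21 distinct.

21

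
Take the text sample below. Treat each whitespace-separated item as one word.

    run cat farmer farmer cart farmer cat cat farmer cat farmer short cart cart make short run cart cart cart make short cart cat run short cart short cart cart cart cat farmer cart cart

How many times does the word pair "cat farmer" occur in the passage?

Scanning the 34 overlapping bigram windows for "cat farmer":
  position 2–3: cat farmer
  position 8–9: cat farmer
  position 10–11: cat farmer
  position 32–33: cat farmer

4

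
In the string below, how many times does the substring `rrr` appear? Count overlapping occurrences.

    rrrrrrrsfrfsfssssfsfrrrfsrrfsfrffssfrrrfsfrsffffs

Sliding a length-3 window over the 49 characters (47 positions):
  position 1–3: rrr
  position 2–4: rrr
  position 3–5: rrr
  position 4–6: rrr
  position 5–7: rrr
  position 21–23: rrr
  position 37–39: rrr

7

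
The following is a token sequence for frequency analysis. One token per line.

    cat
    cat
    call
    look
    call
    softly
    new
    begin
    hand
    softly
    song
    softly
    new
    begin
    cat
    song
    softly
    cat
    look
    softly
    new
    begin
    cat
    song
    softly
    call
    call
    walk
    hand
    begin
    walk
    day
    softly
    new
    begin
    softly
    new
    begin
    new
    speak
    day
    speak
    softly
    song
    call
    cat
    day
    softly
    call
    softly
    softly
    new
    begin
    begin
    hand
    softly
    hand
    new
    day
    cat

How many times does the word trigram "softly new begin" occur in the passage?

6

Scanning the 58 overlapping trigram windows for "softly new begin":
  position 6–8: softly new begin
  position 12–14: softly new begin
  position 20–22: softly new begin
  position 33–35: softly new begin
  position 36–38: softly new begin
  position 51–53: softly new begin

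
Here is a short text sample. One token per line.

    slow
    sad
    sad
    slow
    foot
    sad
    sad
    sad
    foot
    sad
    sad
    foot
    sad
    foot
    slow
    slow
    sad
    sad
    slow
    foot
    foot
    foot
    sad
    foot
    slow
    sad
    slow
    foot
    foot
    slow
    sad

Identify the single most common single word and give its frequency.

Unigram frequencies (highest first):
  sad: 13
  foot: 10
  slow: 8

"sad", 13 times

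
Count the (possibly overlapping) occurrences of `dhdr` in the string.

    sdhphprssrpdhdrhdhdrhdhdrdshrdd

Sliding a length-4 window over the 31 characters (28 positions):
  position 12–15: dhdr
  position 17–20: dhdr
  position 22–25: dhdr

3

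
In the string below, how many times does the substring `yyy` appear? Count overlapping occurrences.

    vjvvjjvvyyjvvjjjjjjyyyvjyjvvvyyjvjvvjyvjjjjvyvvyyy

2

Sliding a length-3 window over the 50 characters (48 positions):
  position 20–22: yyy
  position 48–50: yyy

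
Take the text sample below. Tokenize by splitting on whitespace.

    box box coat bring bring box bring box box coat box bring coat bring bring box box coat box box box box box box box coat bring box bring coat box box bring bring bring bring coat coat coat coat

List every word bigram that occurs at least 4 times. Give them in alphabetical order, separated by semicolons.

Bigram counts meeting the condition (at least 4 times):
  box box: 10
  box bring: 4
  box coat: 4
  bring box: 4
  bring bring: 5

box box; box bring; box coat; bring box; bring bring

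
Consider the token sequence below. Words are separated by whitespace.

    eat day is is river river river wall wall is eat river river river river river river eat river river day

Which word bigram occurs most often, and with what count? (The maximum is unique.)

"river river", 8 times

Bigram frequencies (highest first):
  river river: 8
  eat river: 2
  eat day: 1
  day is: 1
  is is: 1
  is river: 1
  … (6 more, each ≤ 1)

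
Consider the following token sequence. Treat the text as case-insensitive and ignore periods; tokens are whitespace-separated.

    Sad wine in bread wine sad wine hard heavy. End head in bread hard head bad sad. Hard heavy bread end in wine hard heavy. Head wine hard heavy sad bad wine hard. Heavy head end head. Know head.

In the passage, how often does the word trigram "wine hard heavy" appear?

4

Scanning the 37 overlapping trigram windows for "wine hard heavy":
  position 7–9: wine hard heavy
  position 23–25: wine hard heavy
  position 27–29: wine hard heavy
  position 32–34: wine hard heavy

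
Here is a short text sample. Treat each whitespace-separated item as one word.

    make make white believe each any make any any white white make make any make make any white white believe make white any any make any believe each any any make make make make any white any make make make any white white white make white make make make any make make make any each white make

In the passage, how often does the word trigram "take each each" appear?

Scanning the 55 overlapping trigram windows for "take each each":
  (none found)

0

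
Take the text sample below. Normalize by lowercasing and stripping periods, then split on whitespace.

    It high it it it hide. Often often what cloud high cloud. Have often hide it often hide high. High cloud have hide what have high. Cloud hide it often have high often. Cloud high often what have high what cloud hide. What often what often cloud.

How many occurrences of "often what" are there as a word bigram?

3

Scanning the 46 overlapping bigram windows for "often what":
  position 8–9: often what
  position 36–37: often what
  position 44–45: often what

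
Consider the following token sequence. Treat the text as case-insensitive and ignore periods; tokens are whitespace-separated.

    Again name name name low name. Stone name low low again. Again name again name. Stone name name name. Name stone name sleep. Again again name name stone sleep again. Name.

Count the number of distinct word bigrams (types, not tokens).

31 tokens → 30 bigram windows in total.
Repeated bigrams (each contributes count−1 duplicates):
  name name: 6
  again name: 5
  name stone: 4
  stone name: 3
  again again: 2
  name low: 2
  sleep again: 2
17 duplicate windows → 30 − 17 = 13 distinct.

13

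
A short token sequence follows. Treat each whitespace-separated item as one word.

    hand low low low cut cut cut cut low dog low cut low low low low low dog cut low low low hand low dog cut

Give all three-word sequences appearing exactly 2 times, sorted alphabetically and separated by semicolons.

cut cut cut; cut low low; low dog cut

Trigram counts meeting the condition (exactly 2 times):
  cut cut cut: 2
  cut low low: 2
  low dog cut: 2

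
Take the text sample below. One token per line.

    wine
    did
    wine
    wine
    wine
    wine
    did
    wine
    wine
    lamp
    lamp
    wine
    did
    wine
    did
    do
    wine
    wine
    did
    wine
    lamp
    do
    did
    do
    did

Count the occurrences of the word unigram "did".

7

Scanning the 25 tokens for "did":
  position 2: did
  position 7: did
  position 13: did
  position 15: did
  position 19: did
  position 23: did
  position 25: did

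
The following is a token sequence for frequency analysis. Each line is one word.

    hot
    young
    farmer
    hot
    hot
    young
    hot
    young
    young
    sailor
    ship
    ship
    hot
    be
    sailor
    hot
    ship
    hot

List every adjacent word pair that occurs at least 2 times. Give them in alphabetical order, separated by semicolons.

hot young; ship hot

Bigram counts meeting the condition (at least 2 times):
  hot young: 3
  ship hot: 2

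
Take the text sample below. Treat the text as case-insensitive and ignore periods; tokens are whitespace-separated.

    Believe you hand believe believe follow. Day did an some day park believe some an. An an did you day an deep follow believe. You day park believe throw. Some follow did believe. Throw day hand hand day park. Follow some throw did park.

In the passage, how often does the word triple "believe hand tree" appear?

Scanning the 42 overlapping trigram windows for "believe hand tree":
  (none found)

0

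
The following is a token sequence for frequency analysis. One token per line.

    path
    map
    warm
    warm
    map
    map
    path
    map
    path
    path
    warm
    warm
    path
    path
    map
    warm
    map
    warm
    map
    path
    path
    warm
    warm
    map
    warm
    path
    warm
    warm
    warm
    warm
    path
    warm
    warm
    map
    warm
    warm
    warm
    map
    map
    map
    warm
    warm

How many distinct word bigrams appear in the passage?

9

42 tokens → 41 bigram windows in total.
Repeated bigrams (each contributes count−1 duplicates):
  warm warm: 10
  map warm: 6
  warm map: 6
  path warm: 4
  map map: 3
  map path: 3
  path map: 3
  path path: 3
  … (1 more repeated)
32 duplicate windows → 41 − 32 = 9 distinct.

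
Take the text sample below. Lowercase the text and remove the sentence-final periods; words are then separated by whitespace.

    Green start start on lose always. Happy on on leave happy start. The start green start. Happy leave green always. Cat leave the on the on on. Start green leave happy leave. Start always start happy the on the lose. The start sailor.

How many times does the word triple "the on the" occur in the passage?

Scanning the 41 overlapping trigram windows for "the on the":
  position 23–25: the on the
  position 37–39: the on the

2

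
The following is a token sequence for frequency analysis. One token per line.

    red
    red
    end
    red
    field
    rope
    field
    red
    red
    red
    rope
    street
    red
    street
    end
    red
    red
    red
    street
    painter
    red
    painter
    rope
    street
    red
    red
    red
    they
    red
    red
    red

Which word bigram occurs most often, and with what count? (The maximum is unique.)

Bigram frequencies (highest first):
  red red: 9
  end red: 2
  rope street: 2
  street red: 2
  red street: 2
  red end: 1
  … (12 more, each ≤ 1)

"red red", 9 times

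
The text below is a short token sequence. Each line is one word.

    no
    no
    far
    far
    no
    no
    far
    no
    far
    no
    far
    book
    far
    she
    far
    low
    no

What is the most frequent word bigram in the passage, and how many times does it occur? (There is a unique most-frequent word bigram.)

Bigram frequencies (highest first):
  no far: 4
  far no: 3
  no no: 2
  far far: 1
  far book: 1
  book far: 1
  … (4 more, each ≤ 1)

"no far", 4 times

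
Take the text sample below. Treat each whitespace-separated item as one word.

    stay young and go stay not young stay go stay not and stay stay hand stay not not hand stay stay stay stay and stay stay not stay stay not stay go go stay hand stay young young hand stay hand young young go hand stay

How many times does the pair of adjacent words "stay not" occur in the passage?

5

Scanning the 45 overlapping bigram windows for "stay not":
  position 5–6: stay not
  position 10–11: stay not
  position 16–17: stay not
  position 26–27: stay not
  position 29–30: stay not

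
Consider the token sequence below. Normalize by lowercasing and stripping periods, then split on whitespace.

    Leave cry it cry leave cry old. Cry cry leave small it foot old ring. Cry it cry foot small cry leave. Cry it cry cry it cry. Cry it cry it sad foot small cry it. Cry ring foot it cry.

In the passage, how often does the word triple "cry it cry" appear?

6

Scanning the 40 overlapping trigram windows for "cry it cry":
  position 2–4: cry it cry
  position 16–18: cry it cry
  position 23–25: cry it cry
  position 26–28: cry it cry
  position 29–31: cry it cry
  position 36–38: cry it cry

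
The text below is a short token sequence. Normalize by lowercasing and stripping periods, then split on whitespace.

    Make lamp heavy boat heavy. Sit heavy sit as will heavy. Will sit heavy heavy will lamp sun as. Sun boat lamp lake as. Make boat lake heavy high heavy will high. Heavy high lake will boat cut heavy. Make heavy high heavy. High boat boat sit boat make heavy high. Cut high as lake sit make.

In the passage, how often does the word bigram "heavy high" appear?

5

Scanning the 56 overlapping bigram windows for "heavy high":
  position 28–29: heavy high
  position 33–34: heavy high
  position 41–42: heavy high
  position 43–44: heavy high
  position 50–51: heavy high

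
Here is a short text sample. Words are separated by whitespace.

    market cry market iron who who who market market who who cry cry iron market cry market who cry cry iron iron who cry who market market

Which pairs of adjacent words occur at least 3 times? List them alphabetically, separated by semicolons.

Bigram counts meeting the condition (at least 3 times):
  who cry: 3
  who who: 3

who cry; who who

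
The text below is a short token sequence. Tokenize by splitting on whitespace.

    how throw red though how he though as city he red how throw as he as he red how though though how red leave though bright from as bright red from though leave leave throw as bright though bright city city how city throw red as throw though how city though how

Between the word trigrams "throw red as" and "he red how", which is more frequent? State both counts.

"throw red as": 1 occurrence
"he red how": 2 occurrences

"he red how" (2 vs 1)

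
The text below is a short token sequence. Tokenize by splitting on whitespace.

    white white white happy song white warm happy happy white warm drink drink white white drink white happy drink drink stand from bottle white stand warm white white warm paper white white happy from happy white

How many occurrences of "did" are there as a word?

0

Scanning the 36 tokens for "did":
  (none found)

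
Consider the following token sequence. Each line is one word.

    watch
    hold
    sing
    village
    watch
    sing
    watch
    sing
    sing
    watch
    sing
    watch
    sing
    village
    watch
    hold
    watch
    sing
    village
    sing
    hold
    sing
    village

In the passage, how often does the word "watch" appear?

7

Scanning the 23 tokens for "watch":
  position 1: watch
  position 5: watch
  position 7: watch
  position 10: watch
  position 12: watch
  position 15: watch
  position 17: watch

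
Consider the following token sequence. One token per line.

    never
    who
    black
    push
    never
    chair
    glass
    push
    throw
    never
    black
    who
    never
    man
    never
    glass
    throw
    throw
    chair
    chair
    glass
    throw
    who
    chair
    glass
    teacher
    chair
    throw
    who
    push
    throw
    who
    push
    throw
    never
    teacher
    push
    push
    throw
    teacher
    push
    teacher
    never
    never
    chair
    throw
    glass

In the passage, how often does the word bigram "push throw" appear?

Scanning the 46 overlapping bigram windows for "push throw":
  position 8–9: push throw
  position 30–31: push throw
  position 33–34: push throw
  position 38–39: push throw

4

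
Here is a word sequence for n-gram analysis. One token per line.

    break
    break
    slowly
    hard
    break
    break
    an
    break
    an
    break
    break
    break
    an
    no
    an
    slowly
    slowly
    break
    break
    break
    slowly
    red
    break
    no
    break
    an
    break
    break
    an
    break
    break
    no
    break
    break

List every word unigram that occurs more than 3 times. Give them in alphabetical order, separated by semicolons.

Unigram counts meeting the condition (more than 3 times):
  an: 6
  break: 19
  slowly: 4

an; break; slowly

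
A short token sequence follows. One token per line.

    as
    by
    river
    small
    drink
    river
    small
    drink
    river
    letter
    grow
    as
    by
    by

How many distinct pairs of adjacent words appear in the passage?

9

14 tokens → 13 bigram windows in total.
Repeated bigrams (each contributes count−1 duplicates):
  as by: 2
  drink river: 2
  river small: 2
  small drink: 2
4 duplicate windows → 13 − 4 = 9 distinct.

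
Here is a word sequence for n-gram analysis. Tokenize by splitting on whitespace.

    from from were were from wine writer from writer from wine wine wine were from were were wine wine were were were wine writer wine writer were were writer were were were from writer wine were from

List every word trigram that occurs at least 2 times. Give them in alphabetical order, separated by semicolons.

from were were; were were from; were were were; were were wine; wine were from; wine wine were; writer were were

Trigram counts meeting the condition (at least 2 times):
  from were were: 2
  were were from: 2
  were were were: 2
  were were wine: 2
  wine were from: 2
  wine wine were: 2
  writer were were: 2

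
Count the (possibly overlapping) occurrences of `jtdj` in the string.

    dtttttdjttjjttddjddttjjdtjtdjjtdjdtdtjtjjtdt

Sliding a length-4 window over the 44 characters (41 positions):
  position 26–29: jtdj
  position 30–33: jtdj

2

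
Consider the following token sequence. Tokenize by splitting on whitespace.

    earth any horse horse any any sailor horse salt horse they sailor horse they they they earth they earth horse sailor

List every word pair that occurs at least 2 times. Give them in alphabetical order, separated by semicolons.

Bigram counts meeting the condition (at least 2 times):
  horse they: 2
  sailor horse: 2
  they earth: 2
  they they: 2

horse they; sailor horse; they earth; they they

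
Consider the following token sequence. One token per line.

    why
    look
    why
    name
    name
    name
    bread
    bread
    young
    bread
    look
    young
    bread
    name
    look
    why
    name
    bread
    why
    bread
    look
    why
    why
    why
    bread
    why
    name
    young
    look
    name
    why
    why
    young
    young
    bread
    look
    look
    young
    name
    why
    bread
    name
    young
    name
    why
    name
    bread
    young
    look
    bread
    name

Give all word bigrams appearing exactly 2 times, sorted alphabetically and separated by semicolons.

bread why; bread young; look young; name name; name young; young look; young name

Bigram counts meeting the condition (exactly 2 times):
  bread why: 2
  bread young: 2
  look young: 2
  name name: 2
  name young: 2
  young look: 2
  young name: 2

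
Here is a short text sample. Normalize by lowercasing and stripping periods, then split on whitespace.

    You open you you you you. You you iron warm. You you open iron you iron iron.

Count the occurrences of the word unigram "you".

Scanning the 17 tokens for "you":
  position 1: you
  position 3: you
  position 4: you
  position 5: you
  position 6: you
  position 7: you
  position 8: you
  position 11: you
  position 12: you
  position 15: you

10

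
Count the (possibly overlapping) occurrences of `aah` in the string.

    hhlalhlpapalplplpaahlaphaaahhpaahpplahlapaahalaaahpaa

5

Sliding a length-3 window over the 53 characters (51 positions):
  position 18–20: aah
  position 26–28: aah
  position 31–33: aah
  position 42–44: aah
  position 48–50: aah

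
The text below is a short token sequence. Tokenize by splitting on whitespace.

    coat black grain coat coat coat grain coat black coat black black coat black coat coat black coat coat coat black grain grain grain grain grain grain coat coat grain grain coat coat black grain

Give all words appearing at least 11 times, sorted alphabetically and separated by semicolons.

coat; grain

Unigram counts meeting the condition (at least 11 times):
  coat: 16
  grain: 11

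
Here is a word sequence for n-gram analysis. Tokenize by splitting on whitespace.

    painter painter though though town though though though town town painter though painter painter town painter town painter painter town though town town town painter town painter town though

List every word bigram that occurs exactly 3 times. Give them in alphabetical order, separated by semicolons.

Bigram counts meeting the condition (exactly 3 times):
  painter painter: 3
  though though: 3
  though town: 3
  town though: 3
  town town: 3

painter painter; though though; though town; town though; town town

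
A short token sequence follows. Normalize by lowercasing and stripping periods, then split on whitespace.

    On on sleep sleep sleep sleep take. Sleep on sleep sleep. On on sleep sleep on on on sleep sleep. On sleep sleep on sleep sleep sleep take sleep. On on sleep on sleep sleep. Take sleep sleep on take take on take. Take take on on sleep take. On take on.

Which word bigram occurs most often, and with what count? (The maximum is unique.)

"sleep sleep", 11 times

Bigram frequencies (highest first):
  sleep sleep: 11
  on sleep: 9
  sleep on: 8
  on on: 6
  sleep take: 4
  take on: 4
  … (3 more, each ≤ 3)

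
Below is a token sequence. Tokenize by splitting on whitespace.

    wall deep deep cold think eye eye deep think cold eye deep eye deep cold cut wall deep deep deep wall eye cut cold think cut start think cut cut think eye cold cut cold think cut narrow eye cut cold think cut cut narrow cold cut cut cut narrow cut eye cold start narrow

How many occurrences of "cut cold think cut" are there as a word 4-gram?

3

Scanning the 52 overlapping 4-gram windows for "cut cold think cut":
  position 23–26: cut cold think cut
  position 34–37: cut cold think cut
  position 40–43: cut cold think cut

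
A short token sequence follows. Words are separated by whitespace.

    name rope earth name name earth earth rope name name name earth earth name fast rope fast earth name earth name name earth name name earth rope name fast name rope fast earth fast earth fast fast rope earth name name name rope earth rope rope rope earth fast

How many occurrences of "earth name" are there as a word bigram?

Scanning the 48 overlapping bigram windows for "earth name":
  position 3–4: earth name
  position 13–14: earth name
  position 18–19: earth name
  position 20–21: earth name
  position 23–24: earth name
  position 39–40: earth name

6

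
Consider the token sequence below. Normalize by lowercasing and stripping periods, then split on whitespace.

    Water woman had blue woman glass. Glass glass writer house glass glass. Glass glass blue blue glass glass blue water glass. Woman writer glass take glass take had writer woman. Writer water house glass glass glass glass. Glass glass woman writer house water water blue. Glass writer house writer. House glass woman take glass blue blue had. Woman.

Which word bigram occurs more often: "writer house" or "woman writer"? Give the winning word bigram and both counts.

"writer house" (4 vs 3)

"writer house": 4 occurrences
"woman writer": 3 occurrences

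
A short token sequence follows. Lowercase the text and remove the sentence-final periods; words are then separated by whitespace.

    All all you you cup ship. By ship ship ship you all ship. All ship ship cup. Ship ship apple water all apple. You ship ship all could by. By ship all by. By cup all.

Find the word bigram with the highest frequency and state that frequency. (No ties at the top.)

"ship ship", 5 times

Bigram frequencies (highest first):
  ship ship: 5
  ship all: 3
  cup ship: 2
  by ship: 2
  all ship: 2
  by by: 2
  … (19 more, each ≤ 1)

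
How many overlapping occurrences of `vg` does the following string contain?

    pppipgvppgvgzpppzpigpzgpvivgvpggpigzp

Sliding a length-2 window over the 37 characters (36 positions):
  position 11–12: vg
  position 27–28: vg

2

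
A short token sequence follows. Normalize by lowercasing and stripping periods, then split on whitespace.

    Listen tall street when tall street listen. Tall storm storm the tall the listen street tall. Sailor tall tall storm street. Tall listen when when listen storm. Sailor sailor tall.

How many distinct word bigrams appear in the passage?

24

30 tokens → 29 bigram windows in total.
Repeated bigrams (each contributes count−1 duplicates):
  listen tall: 2
  sailor tall: 2
  street tall: 2
  tall storm: 2
  tall street: 2
5 duplicate windows → 29 − 5 = 24 distinct.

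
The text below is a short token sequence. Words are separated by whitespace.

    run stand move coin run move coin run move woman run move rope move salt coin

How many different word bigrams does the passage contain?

16 tokens → 15 bigram windows in total.
Repeated bigrams (each contributes count−1 duplicates):
  run move: 3
  coin run: 2
  move coin: 2
4 duplicate windows → 15 − 4 = 11 distinct.

11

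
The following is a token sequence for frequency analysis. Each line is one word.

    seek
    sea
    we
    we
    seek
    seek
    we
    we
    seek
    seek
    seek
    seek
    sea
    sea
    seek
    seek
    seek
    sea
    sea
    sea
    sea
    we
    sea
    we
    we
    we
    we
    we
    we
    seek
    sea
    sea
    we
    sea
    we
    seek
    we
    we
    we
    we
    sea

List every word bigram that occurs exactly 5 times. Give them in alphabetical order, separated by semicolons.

sea sea; sea we

Bigram counts meeting the condition (exactly 5 times):
  sea sea: 5
  sea we: 5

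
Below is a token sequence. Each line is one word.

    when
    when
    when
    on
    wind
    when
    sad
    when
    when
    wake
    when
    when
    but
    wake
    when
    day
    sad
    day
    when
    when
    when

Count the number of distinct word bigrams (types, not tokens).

14

21 tokens → 20 bigram windows in total.
Repeated bigrams (each contributes count−1 duplicates):
  when when: 6
  wake when: 2
6 duplicate windows → 20 − 6 = 14 distinct.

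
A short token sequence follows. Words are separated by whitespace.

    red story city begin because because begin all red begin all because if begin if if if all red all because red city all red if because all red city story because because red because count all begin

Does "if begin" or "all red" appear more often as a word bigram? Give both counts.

"all red" (4 vs 1)

"if begin": 1 occurrence
"all red": 4 occurrences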